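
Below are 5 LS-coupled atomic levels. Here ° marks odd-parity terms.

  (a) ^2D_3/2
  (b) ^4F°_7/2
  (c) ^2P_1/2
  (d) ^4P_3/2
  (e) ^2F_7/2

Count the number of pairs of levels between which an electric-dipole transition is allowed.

(a)–(b): forbidden (ΔS, ΔJ).
(a)–(c): forbidden (parity).
(a)–(d): forbidden (parity, ΔS).
(a)–(e): forbidden (parity, ΔJ).
(b)–(c): forbidden (ΔS, ΔL, ΔJ).
(b)–(d): forbidden (ΔL, ΔJ).
(b)–(e): forbidden (ΔS).
(c)–(d): forbidden (parity, ΔS).
(c)–(e): forbidden (parity, ΔL, ΔJ).
(d)–(e): forbidden (parity, ΔS, ΔL, ΔJ).
Allowed pairs: 0 of 10.

0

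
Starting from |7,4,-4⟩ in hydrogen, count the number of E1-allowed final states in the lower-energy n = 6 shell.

4

E1 requires Δl = ±1, so l_f ∈ {3, 5}; with 0 ≤ l_f ≤ n_f−1 = 5, the allowed l_f values are {3, 5}.
For l_f = 3: m_f ∈ {m_i−1, m_i, m_i+1} ∩ [−3, 3] = {-3} → 1 state.
For l_f = 5: m_f ∈ {m_i−1, m_i, m_i+1} ∩ [−5, 5] = {-5, -4, -3} → 3 states.
Total: 4.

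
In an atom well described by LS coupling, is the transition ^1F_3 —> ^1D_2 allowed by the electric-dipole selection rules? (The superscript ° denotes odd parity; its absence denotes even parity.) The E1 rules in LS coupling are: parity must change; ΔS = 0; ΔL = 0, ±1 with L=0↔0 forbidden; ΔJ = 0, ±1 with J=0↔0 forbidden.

Parity must change: even → even — fails.
ΔS = 0: S: 0 → 0 — ok.
ΔL = 0, ±1 (not L=0↔0): L: 3 → 2, ΔL = -1 — ok.
ΔJ = 0, ±1 (not J=0↔0): J: 3 → 2, ΔJ = -1 — ok.
Rule(s) violated: parity.

forbidden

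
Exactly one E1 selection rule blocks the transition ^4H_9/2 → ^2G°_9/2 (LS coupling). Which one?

the ΔS = 0 rule

Reading off the term symbols: S 3/2→1/2, L 5→4, J 9/2→9/2, parity even→odd.
Parity must change: even → odd — ✓.
ΔS = 0: S: 3/2 → 1/2 — ✗.
ΔJ = 0, ±1 (not J=0↔0): J: 9/2 → 9/2, ΔJ = +0 — ✓.
ΔL = 0, ±1 (not L=0↔0): L: 5 → 4, ΔL = -1 — ✓.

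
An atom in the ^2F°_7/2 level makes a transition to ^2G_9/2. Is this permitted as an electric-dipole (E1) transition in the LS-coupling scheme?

Parity must change: odd → even — passes.
ΔS = 0: S: 1/2 → 1/2 — passes.
ΔL = 0, ±1 (not L=0↔0): L: 3 → 4, ΔL = +1 — passes.
ΔJ = 0, ±1 (not J=0↔0): J: 7/2 → 9/2, ΔJ = +1 — passes.
All four E1 rules are satisfied.

allowed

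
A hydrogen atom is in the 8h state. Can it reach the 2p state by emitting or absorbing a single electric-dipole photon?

forbidden

l: 5 → 1 (Δl = -4). Δl = ±1 fails.
The transition is electric-dipole forbidden.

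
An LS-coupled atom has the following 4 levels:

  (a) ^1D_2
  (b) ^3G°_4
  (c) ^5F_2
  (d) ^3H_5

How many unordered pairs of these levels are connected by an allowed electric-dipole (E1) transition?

(a)–(b): forbidden (ΔS, ΔL, ΔJ).
(a)–(c): forbidden (parity, ΔS).
(a)–(d): forbidden (parity, ΔS, ΔL, ΔJ).
(b)–(c): forbidden (ΔS, ΔJ).
(b)–(d): allowed.
(c)–(d): forbidden (parity, ΔS, ΔL, ΔJ).
Allowed pairs: 1 of 6.

1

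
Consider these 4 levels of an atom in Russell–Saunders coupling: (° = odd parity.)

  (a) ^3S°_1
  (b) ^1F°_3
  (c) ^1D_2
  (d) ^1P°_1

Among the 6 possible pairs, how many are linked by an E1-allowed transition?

2

(a)–(b): forbidden (parity, ΔS, ΔL, ΔJ).
(a)–(c): forbidden (ΔS, ΔL).
(a)–(d): forbidden (parity, ΔS).
(b)–(c): allowed.
(b)–(d): forbidden (parity, ΔL, ΔJ).
(c)–(d): allowed.
Allowed pairs: 2 of 6.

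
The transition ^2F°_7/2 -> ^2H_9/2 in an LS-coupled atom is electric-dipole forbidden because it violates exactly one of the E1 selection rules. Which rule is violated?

the ΔL = 0, ±1 rule

Initial level: S=1/2, L=3, J=7/2, parity odd. Final level: S=1/2, L=5, J=9/2, parity even.
Parity must change: odd → even — ok.
ΔS = 0: S: 1/2 → 1/2 — ok.
ΔL = 0, ±1 (not L=0↔0): L: 3 → 5, ΔL = +2 — fails.
ΔJ = 0, ±1 (not J=0↔0): J: 7/2 → 9/2, ΔJ = +1 — ok.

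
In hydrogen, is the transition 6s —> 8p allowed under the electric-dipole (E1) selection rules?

allowed

Δl = 1 − 0 = +1; the E1 rule Δl = ±1 is satisfied.
All E1 selection rules are satisfied.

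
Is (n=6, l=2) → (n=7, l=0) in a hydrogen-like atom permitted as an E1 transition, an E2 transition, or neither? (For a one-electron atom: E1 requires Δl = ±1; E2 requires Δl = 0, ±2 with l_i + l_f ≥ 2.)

E2

Δl = 0 − 2 = -2; l_i + l_f = 2.
E1 (Δl = ±1): not satisfied.
E2 (Δl = 0,±2, l_i+l_f ≥ 2): satisfied.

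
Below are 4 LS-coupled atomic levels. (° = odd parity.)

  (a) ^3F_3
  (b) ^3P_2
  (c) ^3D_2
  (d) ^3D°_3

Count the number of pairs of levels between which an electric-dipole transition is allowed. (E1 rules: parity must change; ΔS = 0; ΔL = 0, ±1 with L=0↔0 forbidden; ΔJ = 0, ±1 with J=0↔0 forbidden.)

3

(a)–(b): forbidden (parity, ΔL).
(a)–(c): forbidden (parity).
(a)–(d): allowed.
(b)–(c): forbidden (parity).
(b)–(d): allowed.
(c)–(d): allowed.
Allowed pairs: 3 of 6.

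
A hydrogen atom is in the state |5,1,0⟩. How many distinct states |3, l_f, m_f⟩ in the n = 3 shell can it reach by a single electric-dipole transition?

4

E1 requires Δl = ±1, so l_f ∈ {0, 2}; with 0 ≤ l_f ≤ n_f−1 = 2, the allowed l_f values are {0, 2}.
For l_f = 0: m_f ∈ {m_i−1, m_i, m_i+1} ∩ [−0, 0] = {0} → 1 state.
For l_f = 2: m_f ∈ {m_i−1, m_i, m_i+1} ∩ [−2, 2] = {-1, 0, 1} → 3 states.
Total: 4.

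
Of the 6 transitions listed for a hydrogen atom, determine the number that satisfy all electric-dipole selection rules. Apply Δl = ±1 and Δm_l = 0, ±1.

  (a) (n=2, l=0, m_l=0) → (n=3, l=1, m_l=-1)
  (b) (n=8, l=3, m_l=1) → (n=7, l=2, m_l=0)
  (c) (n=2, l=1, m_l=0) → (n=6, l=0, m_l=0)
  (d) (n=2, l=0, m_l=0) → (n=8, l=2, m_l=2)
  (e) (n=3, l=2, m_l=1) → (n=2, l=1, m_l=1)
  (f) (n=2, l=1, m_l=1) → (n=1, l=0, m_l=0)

5

(a) allowed
(b) allowed
(c) allowed
(d) forbidden — Δl = +2 (E1 requires Δl = ±1); Δm_l = +2 (E1 requires Δm_l = 0, ±1)
(e) allowed
(f) allowed
Total allowed: 5 of 6.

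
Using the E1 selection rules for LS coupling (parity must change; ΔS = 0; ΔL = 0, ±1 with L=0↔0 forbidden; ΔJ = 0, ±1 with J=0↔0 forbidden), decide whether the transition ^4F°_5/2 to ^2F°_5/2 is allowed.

Initial level: S=3/2, L=3, J=5/2, parity odd. Final level: S=1/2, L=3, J=5/2, parity odd.
ΔS = 0: S: 3/2 → 1/2 — violated.
ΔL = 0, ±1 (not L=0↔0): L: 3 → 3, ΔL = +0 — satisfied.
ΔJ = 0, ±1 (not J=0↔0): J: 5/2 → 5/2, ΔJ = +0 — satisfied.
Parity must change: odd → odd — violated.
Rule(s) violated: parity, ΔS.

forbidden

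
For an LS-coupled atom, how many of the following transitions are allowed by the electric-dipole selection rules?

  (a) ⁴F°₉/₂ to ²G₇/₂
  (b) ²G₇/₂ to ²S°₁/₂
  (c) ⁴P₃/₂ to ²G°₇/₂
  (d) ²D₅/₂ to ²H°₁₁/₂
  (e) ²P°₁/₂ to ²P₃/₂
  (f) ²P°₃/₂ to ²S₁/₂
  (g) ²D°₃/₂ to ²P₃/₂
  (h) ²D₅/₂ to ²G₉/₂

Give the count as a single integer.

3

(a) forbidden (ΔS fails)
(b) forbidden (ΔL, ΔJ fail)
(c) forbidden (ΔS, ΔL, ΔJ fail)
(d) forbidden (ΔL, ΔJ fail)
(e) allowed
(f) allowed
(g) allowed
(h) forbidden (parity, ΔL, ΔJ fail)
Total allowed: 3 of 8.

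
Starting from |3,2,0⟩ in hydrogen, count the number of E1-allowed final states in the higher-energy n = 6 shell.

E1 requires Δl = ±1, so l_f ∈ {1, 3}; with 0 ≤ l_f ≤ n_f−1 = 5, the allowed l_f values are {1, 3}.
For l_f = 1: m_f ∈ {m_i−1, m_i, m_i+1} ∩ [−1, 1] = {-1, 0, 1} → 3 states.
For l_f = 3: m_f ∈ {m_i−1, m_i, m_i+1} ∩ [−3, 3] = {-1, 0, 1} → 3 states.
Total: 6.

6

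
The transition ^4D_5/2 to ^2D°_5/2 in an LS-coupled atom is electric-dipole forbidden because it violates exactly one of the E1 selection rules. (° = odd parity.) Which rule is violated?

Parity must change: even → odd — passes.
ΔS = 0: S: 3/2 → 1/2 — fails.
ΔL = 0, ±1 (not L=0↔0): L: 2 → 2, ΔL = +0 — passes.
ΔJ = 0, ±1 (not J=0↔0): J: 5/2 → 5/2, ΔJ = +0 — passes.

the ΔS = 0 rule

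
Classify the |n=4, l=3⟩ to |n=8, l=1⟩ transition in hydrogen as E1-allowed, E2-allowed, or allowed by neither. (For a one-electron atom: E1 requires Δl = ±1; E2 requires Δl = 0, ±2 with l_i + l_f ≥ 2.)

E2

Δl = 1 − 3 = -2; l_i + l_f = 4.
E1 (Δl = ±1): not satisfied.
E2 (Δl = 0,±2, l_i+l_f ≥ 2): satisfied.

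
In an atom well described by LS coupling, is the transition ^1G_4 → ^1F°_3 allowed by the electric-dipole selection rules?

Initial level: S=0, L=4, J=4, parity even. Final level: S=0, L=3, J=3, parity odd.
Parity must change: even → odd — passes.
ΔS = 0: S: 0 → 0 — passes.
ΔL = 0, ±1 (not L=0↔0): L: 4 → 3, ΔL = -1 — passes.
ΔJ = 0, ±1 (not J=0↔0): J: 4 → 3, ΔJ = -1 — passes.
All four E1 rules are satisfied.

allowed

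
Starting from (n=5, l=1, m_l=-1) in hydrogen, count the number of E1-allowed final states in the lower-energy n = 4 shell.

E1 requires Δl = ±1, so l_f ∈ {0, 2}; with 0 ≤ l_f ≤ n_f−1 = 3, the allowed l_f values are {0, 2}.
For l_f = 0: m_f ∈ {m_i−1, m_i, m_i+1} ∩ [−0, 0] = {0} → 1 state.
For l_f = 2: m_f ∈ {m_i−1, m_i, m_i+1} ∩ [−2, 2] = {-2, -1, 0} → 3 states.
Total: 4.

4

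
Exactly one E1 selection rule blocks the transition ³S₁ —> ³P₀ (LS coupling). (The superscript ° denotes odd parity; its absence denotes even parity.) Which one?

parity

Reading off the term symbols: S 1→1, L 0→1, J 1→0, parity even→even.
ΔJ = 0, ±1 (not J=0↔0): J: 1 → 0, ΔJ = -1 — ✓.
ΔL = 0, ±1 (not L=0↔0): L: 0 → 1, ΔL = +1 — ✓.
Parity must change: even → even — ✗.
ΔS = 0: S: 1 → 1 — ✓.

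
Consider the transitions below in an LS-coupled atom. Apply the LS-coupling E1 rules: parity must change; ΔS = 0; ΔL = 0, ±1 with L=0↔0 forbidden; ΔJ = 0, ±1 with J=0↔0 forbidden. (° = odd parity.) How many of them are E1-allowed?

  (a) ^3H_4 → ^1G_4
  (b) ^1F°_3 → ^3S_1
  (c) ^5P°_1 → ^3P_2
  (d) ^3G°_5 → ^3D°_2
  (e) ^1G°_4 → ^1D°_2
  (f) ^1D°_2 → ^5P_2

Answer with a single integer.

0

(a) forbidden (parity, ΔS fail)
(b) forbidden (ΔS, ΔL, ΔJ fail)
(c) forbidden (ΔS fails)
(d) forbidden (parity, ΔL, ΔJ fail)
(e) forbidden (parity, ΔL, ΔJ fail)
(f) forbidden (ΔS fails)
Total allowed: 0 of 6.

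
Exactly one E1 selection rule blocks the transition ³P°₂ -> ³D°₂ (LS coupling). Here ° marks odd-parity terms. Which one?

Initial level: S=1, L=1, J=2, parity odd. Final level: S=1, L=2, J=2, parity odd.
ΔJ = 0, ±1 (not J=0↔0): J: 2 → 2, ΔJ = +0 — passes.
ΔL = 0, ±1 (not L=0↔0): L: 1 → 2, ΔL = +1 — passes.
Parity must change: odd → odd — fails.
ΔS = 0: S: 1 → 1 — passes.

parity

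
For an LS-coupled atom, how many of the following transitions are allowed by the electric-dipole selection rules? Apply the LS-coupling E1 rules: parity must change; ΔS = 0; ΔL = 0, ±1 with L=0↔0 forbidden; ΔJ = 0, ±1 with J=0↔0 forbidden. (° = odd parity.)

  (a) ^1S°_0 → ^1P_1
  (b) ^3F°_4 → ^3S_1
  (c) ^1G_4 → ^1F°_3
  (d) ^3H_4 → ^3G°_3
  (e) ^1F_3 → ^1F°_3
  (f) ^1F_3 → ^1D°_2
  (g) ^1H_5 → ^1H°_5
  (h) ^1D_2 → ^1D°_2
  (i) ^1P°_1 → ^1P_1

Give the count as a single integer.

8

(a) allowed
(b) forbidden (ΔL, ΔJ fail)
(c) allowed
(d) allowed
(e) allowed
(f) allowed
(g) allowed
(h) allowed
(i) allowed
Total allowed: 8 of 9.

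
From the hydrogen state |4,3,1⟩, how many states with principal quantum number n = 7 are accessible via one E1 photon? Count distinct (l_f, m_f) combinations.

E1 requires Δl = ±1, so l_f ∈ {2, 4}; with 0 ≤ l_f ≤ n_f−1 = 6, the allowed l_f values are {2, 4}.
For l_f = 2: m_f ∈ {m_i−1, m_i, m_i+1} ∩ [−2, 2] = {0, 1, 2} → 3 states.
For l_f = 4: m_f ∈ {m_i−1, m_i, m_i+1} ∩ [−4, 4] = {0, 1, 2} → 3 states.
Total: 6.

6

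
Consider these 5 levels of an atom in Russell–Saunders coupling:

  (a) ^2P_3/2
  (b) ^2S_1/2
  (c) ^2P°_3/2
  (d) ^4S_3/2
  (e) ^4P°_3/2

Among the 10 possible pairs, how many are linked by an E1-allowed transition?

3

(a)–(b): forbidden (parity).
(a)–(c): allowed.
(a)–(d): forbidden (parity, ΔS).
(a)–(e): forbidden (ΔS).
(b)–(c): allowed.
(b)–(d): forbidden (parity, ΔS, ΔL).
(b)–(e): forbidden (ΔS).
(c)–(d): forbidden (ΔS).
(c)–(e): forbidden (parity, ΔS).
(d)–(e): allowed.
Allowed pairs: 3 of 10.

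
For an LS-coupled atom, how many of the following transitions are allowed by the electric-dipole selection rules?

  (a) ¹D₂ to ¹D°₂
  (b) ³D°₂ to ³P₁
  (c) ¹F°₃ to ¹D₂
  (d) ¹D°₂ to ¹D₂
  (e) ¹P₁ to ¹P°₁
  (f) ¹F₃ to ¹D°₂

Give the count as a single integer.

(a) allowed
(b) allowed
(c) allowed
(d) allowed
(e) allowed
(f) allowed
Total allowed: 6 of 6.

6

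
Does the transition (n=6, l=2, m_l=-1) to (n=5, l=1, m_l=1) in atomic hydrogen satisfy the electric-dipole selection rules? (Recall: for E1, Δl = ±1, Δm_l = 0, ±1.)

Initial l = 2, final l = 1, so Δl = -1. E1 requires Δl = ±1: satisfied.
Δm_l = 1 − (-1) = +2. E1 requires Δm_l = 0, ±1: violated.
The transition is electric-dipole forbidden.

forbidden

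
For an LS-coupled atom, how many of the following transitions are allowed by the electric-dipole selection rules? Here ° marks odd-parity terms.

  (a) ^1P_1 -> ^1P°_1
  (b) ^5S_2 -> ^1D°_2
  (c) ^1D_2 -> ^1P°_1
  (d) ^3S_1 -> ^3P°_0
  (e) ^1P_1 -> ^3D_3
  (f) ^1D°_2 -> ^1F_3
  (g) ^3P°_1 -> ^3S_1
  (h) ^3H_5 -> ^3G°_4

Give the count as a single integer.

(a) allowed
(b) forbidden (ΔS, ΔL fail)
(c) allowed
(d) allowed
(e) forbidden (parity, ΔS, ΔJ fail)
(f) allowed
(g) allowed
(h) allowed
Total allowed: 6 of 8.

6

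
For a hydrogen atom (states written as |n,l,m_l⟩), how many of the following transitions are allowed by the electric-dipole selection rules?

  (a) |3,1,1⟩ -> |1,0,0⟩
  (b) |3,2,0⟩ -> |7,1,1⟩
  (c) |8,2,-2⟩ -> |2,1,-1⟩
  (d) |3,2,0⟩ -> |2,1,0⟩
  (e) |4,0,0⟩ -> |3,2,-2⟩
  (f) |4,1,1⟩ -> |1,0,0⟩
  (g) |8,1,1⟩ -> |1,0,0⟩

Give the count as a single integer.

(a) allowed
(b) allowed
(c) allowed
(d) allowed
(e) forbidden — Δl = +2 (E1 requires Δl = ±1); Δm_l = -2 (E1 requires Δm_l = 0, ±1)
(f) allowed
(g) allowed
Total allowed: 6 of 7.

6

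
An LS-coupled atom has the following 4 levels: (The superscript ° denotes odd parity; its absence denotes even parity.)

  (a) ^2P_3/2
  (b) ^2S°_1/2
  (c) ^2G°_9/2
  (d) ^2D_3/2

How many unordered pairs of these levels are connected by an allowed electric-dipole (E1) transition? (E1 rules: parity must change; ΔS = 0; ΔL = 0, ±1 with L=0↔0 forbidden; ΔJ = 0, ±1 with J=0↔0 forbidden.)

1

(a)–(b): allowed.
(a)–(c): forbidden (ΔL, ΔJ).
(a)–(d): forbidden (parity).
(b)–(c): forbidden (parity, ΔL, ΔJ).
(b)–(d): forbidden (ΔL).
(c)–(d): forbidden (ΔL, ΔJ).
Allowed pairs: 1 of 6.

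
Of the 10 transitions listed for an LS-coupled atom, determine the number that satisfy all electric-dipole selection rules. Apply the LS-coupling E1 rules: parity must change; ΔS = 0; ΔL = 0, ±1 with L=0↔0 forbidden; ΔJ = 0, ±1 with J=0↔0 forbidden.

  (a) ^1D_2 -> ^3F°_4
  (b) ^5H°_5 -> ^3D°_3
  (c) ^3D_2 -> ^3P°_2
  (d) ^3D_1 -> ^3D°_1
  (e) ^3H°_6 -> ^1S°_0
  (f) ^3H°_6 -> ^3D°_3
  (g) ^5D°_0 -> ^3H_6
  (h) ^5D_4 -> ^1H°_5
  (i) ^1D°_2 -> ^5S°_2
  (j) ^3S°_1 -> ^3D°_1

(a) forbidden (ΔS, ΔJ fail)
(b) forbidden (parity, ΔS, ΔL, ΔJ fail)
(c) allowed
(d) allowed
(e) forbidden (parity, ΔS, ΔL, ΔJ fail)
(f) forbidden (parity, ΔL, ΔJ fail)
(g) forbidden (ΔS, ΔL, ΔJ fail)
(h) forbidden (ΔS, ΔL fail)
(i) forbidden (parity, ΔS, ΔL fail)
(j) forbidden (parity, ΔL fail)
Total allowed: 2 of 10.

2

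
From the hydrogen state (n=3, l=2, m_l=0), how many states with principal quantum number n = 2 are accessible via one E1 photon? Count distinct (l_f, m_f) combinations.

E1 requires Δl = ±1, so l_f ∈ {1, 3}; with 0 ≤ l_f ≤ n_f−1 = 1, the allowed l_f values are {1}.
For l_f = 1: m_f ∈ {m_i−1, m_i, m_i+1} ∩ [−1, 1] = {-1, 0, 1} → 3 states.
Total: 3.

3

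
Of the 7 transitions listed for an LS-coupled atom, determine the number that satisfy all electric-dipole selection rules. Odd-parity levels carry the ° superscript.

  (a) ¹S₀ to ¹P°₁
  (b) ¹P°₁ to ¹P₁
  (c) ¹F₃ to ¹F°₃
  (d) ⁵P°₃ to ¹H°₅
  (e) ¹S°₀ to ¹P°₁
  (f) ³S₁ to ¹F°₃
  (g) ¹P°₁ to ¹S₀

(a) allowed
(b) allowed
(c) allowed
(d) forbidden (parity, ΔS, ΔL, ΔJ fail)
(e) forbidden (parity fails)
(f) forbidden (ΔS, ΔL, ΔJ fail)
(g) allowed
Total allowed: 4 of 7.

4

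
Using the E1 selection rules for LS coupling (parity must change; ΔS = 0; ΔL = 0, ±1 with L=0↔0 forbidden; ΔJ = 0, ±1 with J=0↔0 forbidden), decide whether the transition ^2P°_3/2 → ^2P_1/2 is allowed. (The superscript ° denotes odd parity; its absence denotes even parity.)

ΔS = 0: S: 1/2 → 1/2 — passes.
ΔJ = 0, ±1 (not J=0↔0): J: 3/2 → 1/2, ΔJ = -1 — passes.
ΔL = 0, ±1 (not L=0↔0): L: 1 → 1, ΔL = +0 — passes.
Parity must change: odd → even — passes.
All four E1 rules are satisfied.

allowed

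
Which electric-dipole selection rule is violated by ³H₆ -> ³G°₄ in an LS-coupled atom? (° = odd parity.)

the ΔJ = 0, ±1 rule

Reading off the term symbols: S 1→1, L 5→4, J 6→4, parity even→odd.
ΔL = 0, ±1 (not L=0↔0): L: 5 → 4, ΔL = -1 — ✓.
ΔJ = 0, ±1 (not J=0↔0): J: 6 → 4, ΔJ = -2 — ✗.
ΔS = 0: S: 1 → 1 — ✓.
Parity must change: even → odd — ✓.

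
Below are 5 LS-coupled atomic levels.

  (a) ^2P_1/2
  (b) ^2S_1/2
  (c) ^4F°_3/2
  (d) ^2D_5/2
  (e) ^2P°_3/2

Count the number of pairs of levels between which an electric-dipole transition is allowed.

3

(a)–(b): forbidden (parity).
(a)–(c): forbidden (ΔS, ΔL).
(a)–(d): forbidden (parity, ΔJ).
(a)–(e): allowed.
(b)–(c): forbidden (ΔS, ΔL).
(b)–(d): forbidden (parity, ΔL, ΔJ).
(b)–(e): allowed.
(c)–(d): forbidden (ΔS).
(c)–(e): forbidden (parity, ΔS, ΔL).
(d)–(e): allowed.
Allowed pairs: 3 of 10.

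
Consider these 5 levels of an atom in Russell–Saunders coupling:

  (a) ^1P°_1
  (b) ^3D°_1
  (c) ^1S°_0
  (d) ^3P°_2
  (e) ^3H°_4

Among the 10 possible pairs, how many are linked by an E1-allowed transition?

0

(a)–(b): forbidden (parity, ΔS).
(a)–(c): forbidden (parity).
(a)–(d): forbidden (parity, ΔS).
(a)–(e): forbidden (parity, ΔS, ΔL, ΔJ).
(b)–(c): forbidden (parity, ΔS, ΔL).
(b)–(d): forbidden (parity).
(b)–(e): forbidden (parity, ΔL, ΔJ).
(c)–(d): forbidden (parity, ΔS, ΔJ).
(c)–(e): forbidden (parity, ΔS, ΔL, ΔJ).
(d)–(e): forbidden (parity, ΔL, ΔJ).
Allowed pairs: 0 of 10.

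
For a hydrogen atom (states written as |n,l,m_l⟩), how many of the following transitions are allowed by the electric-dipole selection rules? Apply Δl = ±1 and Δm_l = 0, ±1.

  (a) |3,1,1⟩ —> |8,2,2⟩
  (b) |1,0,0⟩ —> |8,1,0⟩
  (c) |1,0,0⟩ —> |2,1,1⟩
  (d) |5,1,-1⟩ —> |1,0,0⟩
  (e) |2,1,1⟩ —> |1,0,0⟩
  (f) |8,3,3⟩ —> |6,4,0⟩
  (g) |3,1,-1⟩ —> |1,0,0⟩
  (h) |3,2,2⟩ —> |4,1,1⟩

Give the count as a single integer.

7

(a) allowed
(b) allowed
(c) allowed
(d) allowed
(e) allowed
(f) forbidden — Δm_l = -3 (E1 requires Δm_l = 0, ±1)
(g) allowed
(h) allowed
Total allowed: 7 of 8.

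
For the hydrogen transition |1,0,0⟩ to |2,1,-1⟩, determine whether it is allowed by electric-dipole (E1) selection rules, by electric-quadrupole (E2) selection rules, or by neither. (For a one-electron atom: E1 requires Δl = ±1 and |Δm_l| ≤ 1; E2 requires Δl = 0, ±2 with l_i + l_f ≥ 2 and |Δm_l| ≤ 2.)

Δl = 1 − 0 = +1; l_i + l_f = 1.
Δm_l = -1.
E1 (Δl = ±1, |Δm_l| ≤ 1): satisfied.
E2 (Δl = 0,±2, l_i+l_f ≥ 2, |Δm_l| ≤ 2): not satisfied.

E1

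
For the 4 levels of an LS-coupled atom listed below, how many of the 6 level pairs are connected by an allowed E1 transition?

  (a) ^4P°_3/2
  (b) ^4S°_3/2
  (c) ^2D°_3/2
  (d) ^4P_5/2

2

(a)–(b): forbidden (parity).
(a)–(c): forbidden (parity, ΔS).
(a)–(d): allowed.
(b)–(c): forbidden (parity, ΔS, ΔL).
(b)–(d): allowed.
(c)–(d): forbidden (ΔS).
Allowed pairs: 2 of 6.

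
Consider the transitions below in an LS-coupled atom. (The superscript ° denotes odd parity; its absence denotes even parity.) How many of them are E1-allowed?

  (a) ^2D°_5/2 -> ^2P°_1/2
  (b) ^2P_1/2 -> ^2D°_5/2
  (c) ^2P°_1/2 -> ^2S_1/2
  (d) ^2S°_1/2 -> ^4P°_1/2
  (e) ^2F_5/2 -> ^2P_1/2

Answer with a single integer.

(a) forbidden (parity, ΔJ fail)
(b) forbidden (ΔJ fails)
(c) allowed
(d) forbidden (parity, ΔS fail)
(e) forbidden (parity, ΔL, ΔJ fail)
Total allowed: 1 of 5.

1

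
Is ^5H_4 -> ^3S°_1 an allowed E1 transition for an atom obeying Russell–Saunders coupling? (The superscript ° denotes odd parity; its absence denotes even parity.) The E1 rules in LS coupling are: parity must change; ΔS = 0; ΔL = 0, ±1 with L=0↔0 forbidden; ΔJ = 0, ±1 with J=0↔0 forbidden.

forbidden

ΔL = 0, ±1 (not L=0↔0): L: 5 → 0, ΔL = -5 — violated.
ΔS = 0: S: 2 → 1 — violated.
ΔJ = 0, ±1 (not J=0↔0): J: 4 → 1, ΔJ = -3 — violated.
Parity must change: even → odd — satisfied.
Rule(s) violated: ΔS, ΔL, ΔJ.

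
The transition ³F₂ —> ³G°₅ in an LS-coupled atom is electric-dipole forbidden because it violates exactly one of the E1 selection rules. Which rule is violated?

Reading off the term symbols: S 1→1, L 3→4, J 2→5, parity even→odd.
ΔL = 0, ±1 (not L=0↔0): L: 3 → 4, ΔL = +1 — ok.
Parity must change: even → odd — ok.
ΔJ = 0, ±1 (not J=0↔0): J: 2 → 5, ΔJ = +3 — fails.
ΔS = 0: S: 1 → 1 — ok.

the ΔJ = 0, ±1 rule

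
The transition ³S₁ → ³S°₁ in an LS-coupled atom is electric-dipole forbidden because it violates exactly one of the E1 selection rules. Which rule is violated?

the L=0 ↔ L=0 exclusion

Parity must change: even → odd — ✓.
ΔS = 0: S: 1 → 1 — ✓.
ΔL = 0, ±1 (not L=0↔0): L: 0 → 0, ΔL = +0 — ✗.
ΔJ = 0, ±1 (not J=0↔0): J: 1 → 1, ΔJ = +0 — ✓.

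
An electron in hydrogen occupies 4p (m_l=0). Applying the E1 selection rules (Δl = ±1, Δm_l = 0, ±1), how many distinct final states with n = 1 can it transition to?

1

E1 requires Δl = ±1, so l_f ∈ {0, 2}; with 0 ≤ l_f ≤ n_f−1 = 0, the allowed l_f values are {0}.
For l_f = 0: m_f ∈ {m_i−1, m_i, m_i+1} ∩ [−0, 0] = {0} → 1 state.
Total: 1.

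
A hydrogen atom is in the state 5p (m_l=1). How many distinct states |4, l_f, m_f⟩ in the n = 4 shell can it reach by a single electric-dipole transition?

4

E1 requires Δl = ±1, so l_f ∈ {0, 2}; with 0 ≤ l_f ≤ n_f−1 = 3, the allowed l_f values are {0, 2}.
For l_f = 0: m_f ∈ {m_i−1, m_i, m_i+1} ∩ [−0, 0] = {0} → 1 state.
For l_f = 2: m_f ∈ {m_i−1, m_i, m_i+1} ∩ [−2, 2] = {0, 1, 2} → 3 states.
Total: 4.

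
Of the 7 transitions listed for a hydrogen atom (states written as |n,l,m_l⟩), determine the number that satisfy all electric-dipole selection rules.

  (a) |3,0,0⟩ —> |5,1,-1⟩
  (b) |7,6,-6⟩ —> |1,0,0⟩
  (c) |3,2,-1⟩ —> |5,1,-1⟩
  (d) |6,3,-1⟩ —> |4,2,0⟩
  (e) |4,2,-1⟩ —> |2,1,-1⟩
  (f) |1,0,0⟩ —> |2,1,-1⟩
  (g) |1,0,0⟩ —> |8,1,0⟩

(a) allowed
(b) forbidden — Δl = -6 (E1 requires Δl = ±1); Δm_l = +6 (E1 requires Δm_l = 0, ±1)
(c) allowed
(d) allowed
(e) allowed
(f) allowed
(g) allowed
Total allowed: 6 of 7.

6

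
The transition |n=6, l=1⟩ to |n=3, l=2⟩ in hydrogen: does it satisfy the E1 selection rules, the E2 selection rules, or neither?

E1

Δl = 2 − 1 = +1; l_i + l_f = 3.
E1 (Δl = ±1): satisfied.
E2 (Δl = 0,±2, l_i+l_f ≥ 2): not satisfied.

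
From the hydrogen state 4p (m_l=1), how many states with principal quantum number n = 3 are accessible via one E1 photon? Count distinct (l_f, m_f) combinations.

E1 requires Δl = ±1, so l_f ∈ {0, 2}; with 0 ≤ l_f ≤ n_f−1 = 2, the allowed l_f values are {0, 2}.
For l_f = 0: m_f ∈ {m_i−1, m_i, m_i+1} ∩ [−0, 0] = {0} → 1 state.
For l_f = 2: m_f ∈ {m_i−1, m_i, m_i+1} ∩ [−2, 2] = {0, 1, 2} → 3 states.
Total: 4.

4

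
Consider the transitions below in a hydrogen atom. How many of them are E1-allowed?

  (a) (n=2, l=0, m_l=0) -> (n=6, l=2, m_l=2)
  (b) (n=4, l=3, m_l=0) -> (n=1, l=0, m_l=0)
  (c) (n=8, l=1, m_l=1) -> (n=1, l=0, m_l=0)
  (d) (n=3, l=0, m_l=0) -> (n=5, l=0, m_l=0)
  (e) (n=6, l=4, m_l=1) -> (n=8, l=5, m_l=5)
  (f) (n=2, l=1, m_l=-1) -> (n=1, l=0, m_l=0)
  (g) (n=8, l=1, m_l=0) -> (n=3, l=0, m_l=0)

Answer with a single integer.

(a) forbidden — Δl = +2 (E1 requires Δl = ±1); Δm_l = +2 (E1 requires Δm_l = 0, ±1)
(b) forbidden — Δl = -3 (E1 requires Δl = ±1)
(c) allowed
(d) forbidden — Δl = +0 (E1 requires Δl = ±1)
(e) forbidden — Δm_l = +4 (E1 requires Δm_l = 0, ±1)
(f) allowed
(g) allowed
Total allowed: 3 of 7.

3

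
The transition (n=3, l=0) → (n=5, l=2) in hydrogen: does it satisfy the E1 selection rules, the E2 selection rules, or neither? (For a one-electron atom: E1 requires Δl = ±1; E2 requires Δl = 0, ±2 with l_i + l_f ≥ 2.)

E2

Δl = 2 − 0 = +2; l_i + l_f = 2.
E1 (Δl = ±1): not satisfied.
E2 (Δl = 0,±2, l_i+l_f ≥ 2): satisfied.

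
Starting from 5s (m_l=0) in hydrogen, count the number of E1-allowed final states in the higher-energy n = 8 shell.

E1 requires Δl = ±1, so l_f ∈ {-1, 1}; with 0 ≤ l_f ≤ n_f−1 = 7, the allowed l_f values are {1}.
For l_f = 1: m_f ∈ {m_i−1, m_i, m_i+1} ∩ [−1, 1] = {-1, 0, 1} → 3 states.
Total: 3.

3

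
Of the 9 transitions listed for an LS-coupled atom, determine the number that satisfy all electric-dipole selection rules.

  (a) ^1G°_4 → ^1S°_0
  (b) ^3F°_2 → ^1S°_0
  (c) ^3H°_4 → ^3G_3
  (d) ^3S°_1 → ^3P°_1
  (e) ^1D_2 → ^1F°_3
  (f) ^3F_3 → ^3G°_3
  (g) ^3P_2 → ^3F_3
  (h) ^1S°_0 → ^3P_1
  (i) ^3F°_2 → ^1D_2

3

(a) forbidden (parity, ΔL, ΔJ fail)
(b) forbidden (parity, ΔS, ΔL, ΔJ fail)
(c) allowed
(d) forbidden (parity fails)
(e) allowed
(f) allowed
(g) forbidden (parity, ΔL fail)
(h) forbidden (ΔS fails)
(i) forbidden (ΔS fails)
Total allowed: 3 of 9.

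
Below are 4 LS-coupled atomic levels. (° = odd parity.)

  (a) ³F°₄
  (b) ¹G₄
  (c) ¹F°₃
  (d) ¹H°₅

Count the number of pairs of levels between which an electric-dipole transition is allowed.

2

(a)–(b): forbidden (ΔS).
(a)–(c): forbidden (parity, ΔS).
(a)–(d): forbidden (parity, ΔS, ΔL).
(b)–(c): allowed.
(b)–(d): allowed.
(c)–(d): forbidden (parity, ΔL, ΔJ).
Allowed pairs: 2 of 6.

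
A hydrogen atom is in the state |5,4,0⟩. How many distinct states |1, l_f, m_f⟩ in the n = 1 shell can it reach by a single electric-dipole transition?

E1 requires l_f ∈ {3, 5}, but neither lies in [0, 0], so no final state is reachable.
Total: 0.

0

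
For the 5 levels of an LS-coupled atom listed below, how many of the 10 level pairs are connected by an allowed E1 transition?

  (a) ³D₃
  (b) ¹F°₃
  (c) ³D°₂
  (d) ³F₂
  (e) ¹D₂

3

(a)–(b): forbidden (ΔS).
(a)–(c): allowed.
(a)–(d): forbidden (parity).
(a)–(e): forbidden (parity, ΔS).
(b)–(c): forbidden (parity, ΔS).
(b)–(d): forbidden (ΔS).
(b)–(e): allowed.
(c)–(d): allowed.
(c)–(e): forbidden (ΔS).
(d)–(e): forbidden (parity, ΔS).
Allowed pairs: 3 of 10.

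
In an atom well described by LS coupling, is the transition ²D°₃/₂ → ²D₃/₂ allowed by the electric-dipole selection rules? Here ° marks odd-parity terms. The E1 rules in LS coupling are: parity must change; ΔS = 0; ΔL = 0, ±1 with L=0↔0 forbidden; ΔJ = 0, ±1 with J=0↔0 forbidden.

allowed

Parity must change: odd → even — ✓.
ΔS = 0: S: 1/2 → 1/2 — ✓.
ΔL = 0, ±1 (not L=0↔0): L: 2 → 2, ΔL = +0 — ✓.
ΔJ = 0, ±1 (not J=0↔0): J: 3/2 → 3/2, ΔJ = +0 — ✓.
All four E1 rules are satisfied.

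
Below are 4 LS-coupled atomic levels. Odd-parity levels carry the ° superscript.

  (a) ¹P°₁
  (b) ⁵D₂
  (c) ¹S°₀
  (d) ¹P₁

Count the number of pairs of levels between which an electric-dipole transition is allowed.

2

(a)–(b): forbidden (ΔS).
(a)–(c): forbidden (parity).
(a)–(d): allowed.
(b)–(c): forbidden (ΔS, ΔL, ΔJ).
(b)–(d): forbidden (parity, ΔS).
(c)–(d): allowed.
Allowed pairs: 2 of 6.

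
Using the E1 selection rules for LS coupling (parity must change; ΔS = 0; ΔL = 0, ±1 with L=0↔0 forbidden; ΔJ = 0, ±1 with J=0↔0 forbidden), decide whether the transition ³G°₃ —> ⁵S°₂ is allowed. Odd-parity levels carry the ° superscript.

forbidden

Initial level: S=1, L=4, J=3, parity odd. Final level: S=2, L=0, J=2, parity odd.
Parity must change: odd → odd — fails.
ΔS = 0: S: 1 → 2 — fails.
ΔL = 0, ±1 (not L=0↔0): L: 4 → 0, ΔL = -4 — fails.
ΔJ = 0, ±1 (not J=0↔0): J: 3 → 2, ΔJ = -1 — ok.
Rule(s) violated: parity, ΔS, ΔL.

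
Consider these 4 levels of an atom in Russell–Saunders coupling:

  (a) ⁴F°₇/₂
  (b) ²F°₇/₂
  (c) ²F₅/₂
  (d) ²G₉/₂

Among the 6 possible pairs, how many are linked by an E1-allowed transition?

2

(a)–(b): forbidden (parity, ΔS).
(a)–(c): forbidden (ΔS).
(a)–(d): forbidden (ΔS).
(b)–(c): allowed.
(b)–(d): allowed.
(c)–(d): forbidden (parity, ΔJ).
Allowed pairs: 2 of 6.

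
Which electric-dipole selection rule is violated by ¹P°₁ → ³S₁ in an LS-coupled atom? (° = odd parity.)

Initial level: S=0, L=1, J=1, parity odd. Final level: S=1, L=0, J=1, parity even.
Parity must change: odd → even — satisfied.
ΔS = 0: S: 0 → 1 — violated.
ΔL = 0, ±1 (not L=0↔0): L: 1 → 0, ΔL = -1 — satisfied.
ΔJ = 0, ±1 (not J=0↔0): J: 1 → 1, ΔJ = +0 — satisfied.

the ΔS = 0 rule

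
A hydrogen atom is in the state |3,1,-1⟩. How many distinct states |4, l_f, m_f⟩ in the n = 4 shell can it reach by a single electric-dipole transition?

4

E1 requires Δl = ±1, so l_f ∈ {0, 2}; with 0 ≤ l_f ≤ n_f−1 = 3, the allowed l_f values are {0, 2}.
For l_f = 0: m_f ∈ {m_i−1, m_i, m_i+1} ∩ [−0, 0] = {0} → 1 state.
For l_f = 2: m_f ∈ {m_i−1, m_i, m_i+1} ∩ [−2, 2] = {-2, -1, 0} → 3 states.
Total: 4.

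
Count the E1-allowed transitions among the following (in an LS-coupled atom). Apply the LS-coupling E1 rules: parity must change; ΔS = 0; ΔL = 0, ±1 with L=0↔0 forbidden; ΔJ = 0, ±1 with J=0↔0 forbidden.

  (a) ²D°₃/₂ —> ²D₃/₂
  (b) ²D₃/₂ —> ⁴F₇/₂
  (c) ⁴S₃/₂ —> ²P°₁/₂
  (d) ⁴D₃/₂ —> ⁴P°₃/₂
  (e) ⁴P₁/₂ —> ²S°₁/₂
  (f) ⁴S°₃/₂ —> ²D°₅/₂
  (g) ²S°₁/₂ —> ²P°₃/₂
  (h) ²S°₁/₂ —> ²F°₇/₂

2

(a) allowed
(b) forbidden (parity, ΔS, ΔJ fail)
(c) forbidden (ΔS fails)
(d) allowed
(e) forbidden (ΔS fails)
(f) forbidden (parity, ΔS, ΔL fail)
(g) forbidden (parity fails)
(h) forbidden (parity, ΔL, ΔJ fail)
Total allowed: 2 of 8.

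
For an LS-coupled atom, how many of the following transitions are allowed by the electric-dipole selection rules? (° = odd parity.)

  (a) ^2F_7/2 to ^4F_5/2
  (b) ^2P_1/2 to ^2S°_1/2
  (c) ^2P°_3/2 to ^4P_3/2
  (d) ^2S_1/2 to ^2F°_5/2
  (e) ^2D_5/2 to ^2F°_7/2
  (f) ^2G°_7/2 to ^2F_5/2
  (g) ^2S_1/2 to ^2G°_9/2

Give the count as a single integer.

(a) forbidden (parity, ΔS fail)
(b) allowed
(c) forbidden (ΔS fails)
(d) forbidden (ΔL, ΔJ fail)
(e) allowed
(f) allowed
(g) forbidden (ΔL, ΔJ fail)
Total allowed: 3 of 7.

3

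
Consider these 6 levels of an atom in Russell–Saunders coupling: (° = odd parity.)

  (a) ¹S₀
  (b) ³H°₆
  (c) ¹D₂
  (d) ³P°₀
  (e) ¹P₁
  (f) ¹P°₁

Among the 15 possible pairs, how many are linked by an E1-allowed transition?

(a)–(b): forbidden (ΔS, ΔL, ΔJ).
(a)–(c): forbidden (parity, ΔL, ΔJ).
(a)–(d): forbidden (ΔS, ΔJ).
(a)–(e): forbidden (parity).
(a)–(f): allowed.
(b)–(c): forbidden (ΔS, ΔL, ΔJ).
(b)–(d): forbidden (parity, ΔL, ΔJ).
(b)–(e): forbidden (ΔS, ΔL, ΔJ).
(b)–(f): forbidden (parity, ΔS, ΔL, ΔJ).
(c)–(d): forbidden (ΔS, ΔJ).
(c)–(e): forbidden (parity).
(c)–(f): allowed.
(d)–(e): forbidden (ΔS).
(d)–(f): forbidden (parity, ΔS).
(e)–(f): allowed.
Allowed pairs: 3 of 15.

3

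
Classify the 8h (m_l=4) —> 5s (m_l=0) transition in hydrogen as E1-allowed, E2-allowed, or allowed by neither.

neither

Δl = 0 − 5 = -5; l_i + l_f = 5.
Δm_l = -4.
E1 (Δl = ±1, |Δm_l| ≤ 1): not satisfied.
E2 (Δl = 0,±2, l_i+l_f ≥ 2, |Δm_l| ≤ 2): not satisfied.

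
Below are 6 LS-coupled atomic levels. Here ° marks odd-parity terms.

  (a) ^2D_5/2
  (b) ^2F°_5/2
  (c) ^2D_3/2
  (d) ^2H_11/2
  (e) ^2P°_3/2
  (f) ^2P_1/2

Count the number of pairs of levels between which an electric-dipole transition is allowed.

(a)–(b): allowed.
(a)–(c): forbidden (parity).
(a)–(d): forbidden (parity, ΔL, ΔJ).
(a)–(e): allowed.
(a)–(f): forbidden (parity, ΔJ).
(b)–(c): allowed.
(b)–(d): forbidden (ΔL, ΔJ).
(b)–(e): forbidden (parity, ΔL).
(b)–(f): forbidden (ΔL, ΔJ).
(c)–(d): forbidden (parity, ΔL, ΔJ).
(c)–(e): allowed.
(c)–(f): forbidden (parity).
(d)–(e): forbidden (ΔL, ΔJ).
(d)–(f): forbidden (parity, ΔL, ΔJ).
(e)–(f): allowed.
Allowed pairs: 5 of 15.

5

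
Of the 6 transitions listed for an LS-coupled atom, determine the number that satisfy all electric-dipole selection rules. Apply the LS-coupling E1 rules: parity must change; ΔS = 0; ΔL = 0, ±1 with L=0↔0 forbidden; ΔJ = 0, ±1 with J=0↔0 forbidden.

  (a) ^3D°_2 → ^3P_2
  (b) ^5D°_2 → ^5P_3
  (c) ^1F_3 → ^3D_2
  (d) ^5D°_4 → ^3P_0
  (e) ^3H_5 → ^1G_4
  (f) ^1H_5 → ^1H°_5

(a) allowed
(b) allowed
(c) forbidden (parity, ΔS fail)
(d) forbidden (ΔS, ΔJ fail)
(e) forbidden (parity, ΔS fail)
(f) allowed
Total allowed: 3 of 6.

3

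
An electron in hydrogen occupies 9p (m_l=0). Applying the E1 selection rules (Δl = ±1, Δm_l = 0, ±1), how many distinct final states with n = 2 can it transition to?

E1 requires Δl = ±1, so l_f ∈ {0, 2}; with 0 ≤ l_f ≤ n_f−1 = 1, the allowed l_f values are {0}.
For l_f = 0: m_f ∈ {m_i−1, m_i, m_i+1} ∩ [−0, 0] = {0} → 1 state.
Total: 1.

1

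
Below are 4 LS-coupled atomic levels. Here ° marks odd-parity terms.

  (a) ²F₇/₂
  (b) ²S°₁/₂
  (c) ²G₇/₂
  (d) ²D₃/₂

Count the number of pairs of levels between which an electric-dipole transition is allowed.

(a)–(b): forbidden (ΔL, ΔJ).
(a)–(c): forbidden (parity).
(a)–(d): forbidden (parity, ΔJ).
(b)–(c): forbidden (ΔL, ΔJ).
(b)–(d): forbidden (ΔL).
(c)–(d): forbidden (parity, ΔL, ΔJ).
Allowed pairs: 0 of 6.

0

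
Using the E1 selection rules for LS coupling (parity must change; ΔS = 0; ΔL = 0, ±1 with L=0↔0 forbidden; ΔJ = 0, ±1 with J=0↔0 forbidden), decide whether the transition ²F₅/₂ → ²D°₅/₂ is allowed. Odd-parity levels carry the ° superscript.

Reading off the term symbols: S 1/2→1/2, L 3→2, J 5/2→5/2, parity even→odd.
Parity must change: even → odd — satisfied.
ΔS = 0: S: 1/2 → 1/2 — satisfied.
ΔL = 0, ±1 (not L=0↔0): L: 3 → 2, ΔL = -1 — satisfied.
ΔJ = 0, ±1 (not J=0↔0): J: 5/2 → 5/2, ΔJ = +0 — satisfied.
All four E1 rules are satisfied.

allowed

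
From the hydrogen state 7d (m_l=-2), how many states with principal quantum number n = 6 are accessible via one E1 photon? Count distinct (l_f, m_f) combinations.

4

E1 requires Δl = ±1, so l_f ∈ {1, 3}; with 0 ≤ l_f ≤ n_f−1 = 5, the allowed l_f values are {1, 3}.
For l_f = 1: m_f ∈ {m_i−1, m_i, m_i+1} ∩ [−1, 1] = {-1} → 1 state.
For l_f = 3: m_f ∈ {m_i−1, m_i, m_i+1} ∩ [−3, 3] = {-3, -2, -1} → 3 states.
Total: 4.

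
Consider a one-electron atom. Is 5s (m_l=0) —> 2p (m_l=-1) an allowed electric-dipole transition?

Δl = 1 − 0 = +1; the E1 rule Δl = ±1 is satisfied.
Δm_l = -1 − (0) = -1. E1 requires Δm_l = 0, ±1: satisfied.
All E1 selection rules are satisfied.

allowed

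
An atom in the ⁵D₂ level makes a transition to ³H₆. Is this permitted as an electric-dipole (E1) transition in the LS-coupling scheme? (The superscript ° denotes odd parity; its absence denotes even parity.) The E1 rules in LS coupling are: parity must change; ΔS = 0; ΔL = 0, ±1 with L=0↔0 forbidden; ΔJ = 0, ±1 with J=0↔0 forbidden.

forbidden

Reading off the term symbols: S 2→1, L 2→5, J 2→6, parity even→even.
Parity must change: even → even — fails.
ΔS = 0: S: 2 → 1 — fails.
ΔL = 0, ±1 (not L=0↔0): L: 2 → 5, ΔL = +3 — fails.
ΔJ = 0, ±1 (not J=0↔0): J: 2 → 6, ΔJ = +4 — fails.
Rule(s) violated: parity, ΔS, ΔL, ΔJ.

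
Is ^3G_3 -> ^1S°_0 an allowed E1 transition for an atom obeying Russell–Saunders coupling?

forbidden

ΔL = 0, ±1 (not L=0↔0): L: 4 → 0, ΔL = -4 — fails.
ΔJ = 0, ±1 (not J=0↔0): J: 3 → 0, ΔJ = -3 — fails.
Parity must change: even → odd — passes.
ΔS = 0: S: 1 → 0 — fails.
Rule(s) violated: ΔS, ΔL, ΔJ.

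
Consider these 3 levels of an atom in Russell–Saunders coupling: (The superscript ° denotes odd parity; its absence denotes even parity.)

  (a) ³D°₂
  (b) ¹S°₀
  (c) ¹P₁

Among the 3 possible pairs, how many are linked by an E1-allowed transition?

(a)–(b): forbidden (parity, ΔS, ΔL, ΔJ).
(a)–(c): forbidden (ΔS).
(b)–(c): allowed.
Allowed pairs: 1 of 3.

1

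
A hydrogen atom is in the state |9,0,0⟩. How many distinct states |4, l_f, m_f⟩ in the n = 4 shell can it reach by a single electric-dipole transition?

3

E1 requires Δl = ±1, so l_f ∈ {-1, 1}; with 0 ≤ l_f ≤ n_f−1 = 3, the allowed l_f values are {1}.
For l_f = 1: m_f ∈ {m_i−1, m_i, m_i+1} ∩ [−1, 1] = {-1, 0, 1} → 3 states.
Total: 3.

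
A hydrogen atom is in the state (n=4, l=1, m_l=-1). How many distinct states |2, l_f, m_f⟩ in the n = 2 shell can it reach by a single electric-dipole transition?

E1 requires Δl = ±1, so l_f ∈ {0, 2}; with 0 ≤ l_f ≤ n_f−1 = 1, the allowed l_f values are {0}.
For l_f = 0: m_f ∈ {m_i−1, m_i, m_i+1} ∩ [−0, 0] = {0} → 1 state.
Total: 1.

1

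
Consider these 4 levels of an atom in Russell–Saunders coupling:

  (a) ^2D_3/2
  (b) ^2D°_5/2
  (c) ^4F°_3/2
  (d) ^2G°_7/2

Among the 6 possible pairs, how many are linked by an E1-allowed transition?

(a)–(b): allowed.
(a)–(c): forbidden (ΔS).
(a)–(d): forbidden (ΔL, ΔJ).
(b)–(c): forbidden (parity, ΔS).
(b)–(d): forbidden (parity, ΔL).
(c)–(d): forbidden (parity, ΔS, ΔJ).
Allowed pairs: 1 of 6.

1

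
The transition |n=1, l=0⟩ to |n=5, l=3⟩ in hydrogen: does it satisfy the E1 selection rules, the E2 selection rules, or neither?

neither

Δl = 3 − 0 = +3; l_i + l_f = 3.
E1 (Δl = ±1): not satisfied.
E2 (Δl = 0,±2, l_i+l_f ≥ 2): not satisfied.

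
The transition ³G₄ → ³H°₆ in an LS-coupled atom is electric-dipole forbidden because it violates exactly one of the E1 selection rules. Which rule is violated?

the ΔJ = 0, ±1 rule

Reading off the term symbols: S 1→1, L 4→5, J 4→6, parity even→odd.
ΔL = 0, ±1 (not L=0↔0): L: 4 → 5, ΔL = +1 — ✓.
Parity must change: even → odd — ✓.
ΔS = 0: S: 1 → 1 — ✓.
ΔJ = 0, ±1 (not J=0↔0): J: 4 → 6, ΔJ = +2 — ✗.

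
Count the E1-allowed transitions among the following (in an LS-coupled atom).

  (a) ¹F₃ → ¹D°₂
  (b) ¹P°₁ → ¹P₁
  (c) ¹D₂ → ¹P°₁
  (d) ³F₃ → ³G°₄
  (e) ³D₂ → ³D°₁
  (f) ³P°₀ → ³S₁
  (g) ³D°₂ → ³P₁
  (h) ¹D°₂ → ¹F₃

(a) allowed
(b) allowed
(c) allowed
(d) allowed
(e) allowed
(f) allowed
(g) allowed
(h) allowed
Total allowed: 8 of 8.

8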